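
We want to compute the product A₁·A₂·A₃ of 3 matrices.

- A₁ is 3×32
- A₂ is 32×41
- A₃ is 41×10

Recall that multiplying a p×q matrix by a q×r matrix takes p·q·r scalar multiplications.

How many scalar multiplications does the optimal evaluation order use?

5166

Order (A₁·(A₂·A₃)): (A₂·A₃): 32×41 by 41×10 → 32×10, cost 32·41·10 = 13120; (A₁·(A₂·A₃)): 3×32 by 32×10 → 3×10, cost 3·32·10 = 960; cumulative 14080. Total 14080.
Order ((A₁·A₂)·A₃): (A₁·A₂): 3×32 by 32×41 → 3×41, cost 3·32·41 = 3936; ((A₁·A₂)·A₃): 3×41 by 41×10 → 3×10, cost 3·41·10 = 1230; cumulative 5166. Total 5166.
Minimum: 5166.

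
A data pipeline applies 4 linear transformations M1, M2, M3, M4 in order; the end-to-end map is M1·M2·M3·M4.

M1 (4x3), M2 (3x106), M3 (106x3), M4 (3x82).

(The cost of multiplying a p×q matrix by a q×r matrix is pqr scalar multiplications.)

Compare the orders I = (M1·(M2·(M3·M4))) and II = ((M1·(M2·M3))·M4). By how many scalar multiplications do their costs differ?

Order I = (M1·(M2·(M3·M4))): (M3·M4): 106×3 by 3×82 → 106×82, cost 106·3·82 = 26076; (M2·(M3·M4)): 3×106 by 106×82 → 3×82, cost 3·106·82 = 26076; cumulative 52152; (M1·(M2·(M3·M4))): 4×3 by 3×82 → 4×82, cost 4·3·82 = 984; cumulative 53136. Total 53136.
Order II = ((M1·(M2·M3))·M4): (M2·M3): 3×106 by 106×3 → 3×3, cost 3·106·3 = 954; (M1·(M2·M3)): 4×3 by 3×3 → 4×3, cost 4·3·3 = 36; cumulative 990; ((M1·(M2·M3))·M4): 4×3 by 3×82 → 4×82, cost 4·3·82 = 984; cumulative 1974. Total 1974.
Difference: |53136 − 1974| = 51162.

51162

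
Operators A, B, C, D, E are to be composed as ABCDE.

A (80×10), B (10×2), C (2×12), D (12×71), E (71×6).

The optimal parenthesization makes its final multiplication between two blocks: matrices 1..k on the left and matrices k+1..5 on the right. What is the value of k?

Adjacent pairs: AB = 80·10·2 = 1600; BC = 10·2·12 = 240; CD = 2·12·71 = 1704; DE = 12·71·6 = 5112.
Length 3: A..C: k=1: 0+240+80·10·12=9840; k=2: 1600+0+80·2·12=3520 → min 3520 | B..D: k=2: 0+1704+10·2·71=3124; k=3: 240+0+10·12·71=8760 → min 3124 | C..E: k=3: 0+5112+2·12·6=5256; k=4: 1704+0+2·71·6=2556 → min 2556.
Length 4: A..D: k=1: 0+3124+80·10·71=59924; k=2: 1600+1704+80·2·71=14664; k=3: 3520+0+80·12·71=71680 → min 14664 | B..E: k=2: 0+2556+10·2·6=2676; k=3: 240+5112+10·12·6=6072; k=4: 3124+0+10·71·6=7384 → min 2676.
Top-level splits: k=1: (A..A)·(B..E) → 0+2676+80·10·6 = 7476; k=2: (A..B)·(C..E) → 1600+2556+80·2·6 = 5116; k=3: (A..C)·(D..E) → 3520+5112+80·12·6 = 14392; k=4: (A..D)·(E..E) → 14664+0+80·71·6 = 48744.
Best split is after B, i.e. k = 2.

2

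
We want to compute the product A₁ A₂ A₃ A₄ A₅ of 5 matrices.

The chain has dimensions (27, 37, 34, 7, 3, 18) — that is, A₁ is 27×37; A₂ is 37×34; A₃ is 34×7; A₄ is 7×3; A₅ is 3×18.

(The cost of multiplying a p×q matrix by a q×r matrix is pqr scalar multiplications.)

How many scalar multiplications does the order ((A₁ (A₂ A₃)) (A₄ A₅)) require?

19579

(A₂ A₃): 37×34 by 34×7 → 37×7, cost 37·34·7 = 8806
(A₁ (A₂ A₃)): 27×37 by 37×7 → 27×7, cost 27·37·7 = 6993; cumulative 15799
(A₄ A₅): 7×3 by 3×18 → 7×18, cost 7·3·18 = 378
((A₁ (A₂ A₃)) (A₄ A₅)): 27×7 by 7×18 → 27×18, cost 27·7·18 = 3402; cumulative 19579
Total: 19579 scalar multiplications.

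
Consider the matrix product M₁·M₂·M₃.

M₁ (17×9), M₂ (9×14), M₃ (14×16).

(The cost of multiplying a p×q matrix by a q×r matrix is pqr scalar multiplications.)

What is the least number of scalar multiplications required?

Order (M₁·(M₂·M₃)): (M₂·M₃): 9×14 by 14×16 → 9×16, cost 9·14·16 = 2016; (M₁·(M₂·M₃)): 17×9 by 9×16 → 17×16, cost 17·9·16 = 2448; cumulative 4464. Total 4464.
Order ((M₁·M₂)·M₃): (M₁·M₂): 17×9 by 9×14 → 17×14, cost 17·9·14 = 2142; ((M₁·M₂)·M₃): 17×14 by 14×16 → 17×16, cost 17·14·16 = 3808; cumulative 5950. Total 5950.
Minimum: 4464.

4464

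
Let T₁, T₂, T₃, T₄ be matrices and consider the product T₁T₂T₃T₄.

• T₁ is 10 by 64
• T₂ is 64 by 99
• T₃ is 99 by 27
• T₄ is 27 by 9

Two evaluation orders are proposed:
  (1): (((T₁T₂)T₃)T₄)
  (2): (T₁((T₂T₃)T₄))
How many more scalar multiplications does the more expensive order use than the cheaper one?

99864

Order (1) = (((T₁T₂)T₃)T₄): (T₁T₂): 10×64 by 64×99 → 10×99, cost 10·64·99 = 63360; ((T₁T₂)T₃): 10×99 by 99×27 → 10×27, cost 10·99·27 = 26730; cumulative 90090; (((T₁T₂)T₃)T₄): 10×27 by 27×9 → 10×9, cost 10·27·9 = 2430; cumulative 92520. Total 92520.
Order (2) = (T₁((T₂T₃)T₄)): (T₂T₃): 64×99 by 99×27 → 64×27, cost 64·99·27 = 171072; ((T₂T₃)T₄): 64×27 by 27×9 → 64×9, cost 64·27·9 = 15552; cumulative 186624; (T₁((T₂T₃)T₄)): 10×64 by 64×9 → 10×9, cost 10·64·9 = 5760; cumulative 192384. Total 192384.
Difference: |92520 − 192384| = 99864.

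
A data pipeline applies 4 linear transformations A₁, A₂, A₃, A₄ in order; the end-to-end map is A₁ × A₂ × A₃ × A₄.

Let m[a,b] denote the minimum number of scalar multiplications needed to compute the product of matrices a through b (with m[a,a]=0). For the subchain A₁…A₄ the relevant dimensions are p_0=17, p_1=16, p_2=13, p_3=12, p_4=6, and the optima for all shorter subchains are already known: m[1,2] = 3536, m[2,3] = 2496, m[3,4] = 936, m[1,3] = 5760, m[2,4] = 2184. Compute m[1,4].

m[1,4] = min over k∈[1,3] of m[1,k]+m[k+1,4]+p_{0}·p_k·p_{4}.
k=1: 0 + 2184 + 17·16·6 = 3816; k=2: 3536 + 936 + 17·13·6 = 5798; k=3: 5760 + 0 + 17·12·6 = 6984.
Minimum: 3816 at k=1.

3816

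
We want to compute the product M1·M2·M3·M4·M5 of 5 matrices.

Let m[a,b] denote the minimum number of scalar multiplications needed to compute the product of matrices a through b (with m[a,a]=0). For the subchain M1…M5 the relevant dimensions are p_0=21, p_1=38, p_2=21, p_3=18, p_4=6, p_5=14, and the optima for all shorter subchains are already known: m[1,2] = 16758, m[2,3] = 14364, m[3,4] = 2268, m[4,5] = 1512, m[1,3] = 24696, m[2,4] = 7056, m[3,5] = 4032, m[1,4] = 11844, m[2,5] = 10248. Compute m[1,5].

13608

m[1,5] = min over k∈[1,4] of m[1,k]+m[k+1,5]+p_{0}·p_k·p_{5}.
k=1: 0 + 10248 + 21·38·14 = 21420; k=2: 16758 + 4032 + 21·21·14 = 26964; k=3: 24696 + 1512 + 21·18·14 = 31500; k=4: 11844 + 0 + 21·6·14 = 13608.
Minimum: 13608 at k=4.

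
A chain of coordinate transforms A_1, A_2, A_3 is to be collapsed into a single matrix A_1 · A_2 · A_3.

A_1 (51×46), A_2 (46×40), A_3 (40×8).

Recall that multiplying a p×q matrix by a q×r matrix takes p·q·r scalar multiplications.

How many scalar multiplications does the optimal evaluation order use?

33488

Order (A_1 · (A_2 · A_3)): (A_2 · A_3): 46×40 by 40×8 → 46×8, cost 46·40·8 = 14720; (A_1 · (A_2 · A_3)): 51×46 by 46×8 → 51×8, cost 51·46·8 = 18768; cumulative 33488. Total 33488.
Order ((A_1 · A_2) · A_3): (A_1 · A_2): 51×46 by 46×40 → 51×40, cost 51·46·40 = 93840; ((A_1 · A_2) · A_3): 51×40 by 40×8 → 51×8, cost 51·40·8 = 16320; cumulative 110160. Total 110160.
Minimum: 33488.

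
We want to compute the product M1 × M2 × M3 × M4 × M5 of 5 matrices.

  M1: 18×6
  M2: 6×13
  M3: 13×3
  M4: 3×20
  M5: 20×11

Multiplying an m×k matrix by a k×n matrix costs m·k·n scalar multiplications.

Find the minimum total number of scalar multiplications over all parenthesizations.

1812

Adjacent pairs: M1M2 = 18·6·13 = 1404; M2M3 = 6·13·3 = 234; M3M4 = 13·3·20 = 780; M4M5 = 3·20·11 = 660.
Length 3: M1..M3: k=1: 0+234+18·6·3=558; k=2: 1404+0+18·13·3=2106 → min 558 | M2..M4: k=2: 0+780+6·13·20=2340; k=3: 234+0+6·3·20=594 → min 594 | M3..M5: k=3: 0+660+13·3·11=1089; k=4: 780+0+13·20·11=3640 → min 1089.
Length 4: M1..M4: k=1: 0+594+18·6·20=2754; k=2: 1404+780+18·13·20=6864; k=3: 558+0+18·3·20=1638 → min 1638 | M2..M5: k=2: 0+1089+6·13·11=1947; k=3: 234+660+6·3·11=1092; k=4: 594+0+6·20·11=1914 → min 1092.
Length 5: M1..M5: k=1: 0+1092+18·6·11=2280; k=2: 1404+1089+18·13·11=5067; k=3: 558+660+18·3·11=1812; k=4: 1638+0+18·20·11=5598 → min 1812.
Optimal order: ((M1 × (M2 × M3)) × (M4 × M5)) with cost 1812.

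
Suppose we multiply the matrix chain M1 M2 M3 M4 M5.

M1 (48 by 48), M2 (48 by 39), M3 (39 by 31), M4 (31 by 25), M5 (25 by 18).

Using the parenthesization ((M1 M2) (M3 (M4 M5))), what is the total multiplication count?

(M1 M2): 48×48 by 48×39 → 48×39, cost 48·48·39 = 89856
(M4 M5): 31×25 by 25×18 → 31×18, cost 31·25·18 = 13950
(M3 (M4 M5)): 39×31 by 31×18 → 39×18, cost 39·31·18 = 21762; cumulative 35712
((M1 M2) (M3 (M4 M5))): 48×39 by 39×18 → 48×18, cost 48·39·18 = 33696; cumulative 159264
Total: 159264 scalar multiplications.

159264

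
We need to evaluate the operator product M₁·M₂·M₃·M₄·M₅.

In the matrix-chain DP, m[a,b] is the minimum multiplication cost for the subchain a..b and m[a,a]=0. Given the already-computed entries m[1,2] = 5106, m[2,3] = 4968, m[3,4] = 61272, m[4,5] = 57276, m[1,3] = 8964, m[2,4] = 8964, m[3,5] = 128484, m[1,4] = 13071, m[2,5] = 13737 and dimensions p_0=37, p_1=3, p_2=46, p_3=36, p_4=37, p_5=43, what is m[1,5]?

m[1,5] = min over k∈[1,4] of m[1,k]+m[k+1,5]+p_{0}·p_k·p_{5}.
k=1: 0 + 13737 + 37·3·43 = 18510; k=2: 5106 + 128484 + 37·46·43 = 206776; k=3: 8964 + 57276 + 37·36·43 = 123516; k=4: 13071 + 0 + 37·37·43 = 71938.
Minimum: 18510 at k=1.

18510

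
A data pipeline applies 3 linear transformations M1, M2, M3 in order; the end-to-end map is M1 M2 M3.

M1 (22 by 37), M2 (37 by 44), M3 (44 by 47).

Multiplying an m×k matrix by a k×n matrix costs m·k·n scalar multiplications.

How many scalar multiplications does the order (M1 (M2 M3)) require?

114774

(M2 M3): 37×44 by 44×47 → 37×47, cost 37·44·47 = 76516
(M1 (M2 M3)): 22×37 by 37×47 → 22×47, cost 22·37·47 = 38258; cumulative 114774
Total: 114774 scalar multiplications.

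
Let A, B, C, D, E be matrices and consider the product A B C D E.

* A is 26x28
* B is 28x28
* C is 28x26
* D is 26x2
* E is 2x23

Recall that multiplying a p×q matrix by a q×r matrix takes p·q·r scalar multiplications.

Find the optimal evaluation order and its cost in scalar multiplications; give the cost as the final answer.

5676

Adjacent pairs: AB = 26·28·28 = 20384; BC = 28·28·26 = 20384; CD = 28·26·2 = 1456; DE = 26·2·23 = 1196.
Length 3: A..C: k=1: 0+20384+26·28·26=39312; k=2: 20384+0+26·28·26=39312 → min 39312 | B..D: k=2: 0+1456+28·28·2=3024; k=3: 20384+0+28·26·2=21840 → min 3024 | C..E: k=3: 0+1196+28·26·23=17940; k=4: 1456+0+28·2·23=2744 → min 2744.
Length 4: A..D: k=1: 0+3024+26·28·2=4480; k=2: 20384+1456+26·28·2=23296; k=3: 39312+0+26·26·2=40664 → min 4480 | B..E: k=2: 0+2744+28·28·23=20776; k=3: 20384+1196+28·26·23=38324; k=4: 3024+0+28·2·23=4312 → min 4312.
Length 5: A..E: k=1: 0+4312+26·28·23=21056; k=2: 20384+2744+26·28·23=39872; k=3: 39312+1196+26·26·23=56056; k=4: 4480+0+26·2·23=5676 → min 5676.
Optimal parenthesization: ((A (B (C D))) E) with cost 5676.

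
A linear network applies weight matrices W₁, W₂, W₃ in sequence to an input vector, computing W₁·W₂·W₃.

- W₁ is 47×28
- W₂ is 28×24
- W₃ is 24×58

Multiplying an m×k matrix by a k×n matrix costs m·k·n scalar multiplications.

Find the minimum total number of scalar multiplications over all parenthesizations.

97008

Order (W₁·(W₂·W₃)): (W₂·W₃): 28×24 by 24×58 → 28×58, cost 28·24·58 = 38976; (W₁·(W₂·W₃)): 47×28 by 28×58 → 47×58, cost 47·28·58 = 76328; cumulative 115304. Total 115304.
Order ((W₁·W₂)·W₃): (W₁·W₂): 47×28 by 28×24 → 47×24, cost 47·28·24 = 31584; ((W₁·W₂)·W₃): 47×24 by 24×58 → 47×58, cost 47·24·58 = 65424; cumulative 97008. Total 97008.
Minimum: 97008.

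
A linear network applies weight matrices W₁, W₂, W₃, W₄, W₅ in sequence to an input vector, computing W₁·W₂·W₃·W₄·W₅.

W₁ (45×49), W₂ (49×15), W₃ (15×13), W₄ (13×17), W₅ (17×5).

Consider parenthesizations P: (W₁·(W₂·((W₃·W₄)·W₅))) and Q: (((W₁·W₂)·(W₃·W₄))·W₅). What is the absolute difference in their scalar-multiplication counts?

32400

Order P = (W₁·(W₂·((W₃·W₄)·W₅))): (W₃·W₄): 15×13 by 13×17 → 15×17, cost 15·13·17 = 3315; ((W₃·W₄)·W₅): 15×17 by 17×5 → 15×5, cost 15·17·5 = 1275; cumulative 4590; (W₂·((W₃·W₄)·W₅)): 49×15 by 15×5 → 49×5, cost 49·15·5 = 3675; cumulative 8265; (W₁·(W₂·((W₃·W₄)·W₅))): 45×49 by 49×5 → 45×5, cost 45·49·5 = 11025; cumulative 19290. Total 19290.
Order Q = (((W₁·W₂)·(W₃·W₄))·W₅): (W₁·W₂): 45×49 by 49×15 → 45×15, cost 45·49·15 = 33075; (W₃·W₄): 15×13 by 13×17 → 15×17, cost 15·13·17 = 3315; ((W₁·W₂)·(W₃·W₄)): 45×15 by 15×17 → 45×17, cost 45·15·17 = 11475; cumulative 47865; (((W₁·W₂)·(W₃·W₄))·W₅): 45×17 by 17×5 → 45×5, cost 45·17·5 = 3825; cumulative 51690. Total 51690.
Difference: |19290 − 51690| = 32400.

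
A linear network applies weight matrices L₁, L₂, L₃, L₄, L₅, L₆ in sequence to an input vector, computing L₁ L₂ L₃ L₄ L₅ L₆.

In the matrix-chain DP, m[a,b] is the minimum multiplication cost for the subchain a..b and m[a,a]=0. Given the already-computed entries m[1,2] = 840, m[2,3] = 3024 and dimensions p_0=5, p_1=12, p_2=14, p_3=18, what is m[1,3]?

m[1,3] = min over k∈[1,2] of m[1,k]+m[k+1,3]+p_{0}·p_k·p_{3}.
k=1: 0 + 3024 + 5·12·18 = 4104; k=2: 840 + 0 + 5·14·18 = 2100.
Minimum: 2100 at k=2.

2100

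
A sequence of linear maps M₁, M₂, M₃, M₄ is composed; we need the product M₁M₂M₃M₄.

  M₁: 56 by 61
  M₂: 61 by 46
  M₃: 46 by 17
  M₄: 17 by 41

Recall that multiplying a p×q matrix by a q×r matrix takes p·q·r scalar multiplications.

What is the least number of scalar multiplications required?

144806

Adjacent pairs: M₁M₂ = 56·61·46 = 157136; M₂M₃ = 61·46·17 = 47702; M₃M₄ = 46·17·41 = 32062.
Length 3: M₁..M₃: k=1: 0+47702+56·61·17=105774; k=2: 157136+0+56·46·17=200928 → min 105774 | M₂..M₄: k=2: 0+32062+61·46·41=147108; k=3: 47702+0+61·17·41=90219 → min 90219.
Length 4: M₁..M₄: k=1: 0+90219+56·61·41=230275; k=2: 157136+32062+56·46·41=294814; k=3: 105774+0+56·17·41=144806 → min 144806.
Optimal order: ((M₁(M₂M₃))M₄) with cost 144806.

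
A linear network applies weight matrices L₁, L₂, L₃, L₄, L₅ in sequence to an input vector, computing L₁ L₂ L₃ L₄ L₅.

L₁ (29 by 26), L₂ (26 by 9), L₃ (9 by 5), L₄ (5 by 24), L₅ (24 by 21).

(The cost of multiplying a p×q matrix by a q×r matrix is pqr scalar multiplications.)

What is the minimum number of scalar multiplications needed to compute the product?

Adjacent pairs: L₁L₂ = 29·26·9 = 6786; L₂L₃ = 26·9·5 = 1170; L₃L₄ = 9·5·24 = 1080; L₄L₅ = 5·24·21 = 2520.
Length 3: L₁..L₃: k=1: 0+1170+29·26·5=4940; k=2: 6786+0+29·9·5=8091 → min 4940 | L₂..L₄: k=2: 0+1080+26·9·24=6696; k=3: 1170+0+26·5·24=4290 → min 4290 | L₃..L₅: k=3: 0+2520+9·5·21=3465; k=4: 1080+0+9·24·21=5616 → min 3465.
Length 4: L₁..L₄: k=1: 0+4290+29·26·24=22386; k=2: 6786+1080+29·9·24=14130; k=3: 4940+0+29·5·24=8420 → min 8420 | L₂..L₅: k=2: 0+3465+26·9·21=8379; k=3: 1170+2520+26·5·21=6420; k=4: 4290+0+26·24·21=17394 → min 6420.
Length 5: L₁..L₅: k=1: 0+6420+29·26·21=22254; k=2: 6786+3465+29·9·21=15732; k=3: 4940+2520+29·5·21=10505; k=4: 8420+0+29·24·21=23036 → min 10505.
Optimal order: ((L₁ (L₂ L₃)) (L₄ L₅)) with cost 10505.

10505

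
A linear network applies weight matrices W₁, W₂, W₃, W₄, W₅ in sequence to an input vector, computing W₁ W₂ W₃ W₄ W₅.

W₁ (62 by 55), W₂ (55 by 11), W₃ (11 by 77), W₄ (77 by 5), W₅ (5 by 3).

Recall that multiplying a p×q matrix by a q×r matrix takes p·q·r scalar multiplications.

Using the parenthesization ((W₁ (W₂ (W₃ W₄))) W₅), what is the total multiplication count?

(W₃ W₄): 11×77 by 77×5 → 11×5, cost 11·77·5 = 4235
(W₂ (W₃ W₄)): 55×11 by 11×5 → 55×5, cost 55·11·5 = 3025; cumulative 7260
(W₁ (W₂ (W₃ W₄))): 62×55 by 55×5 → 62×5, cost 62·55·5 = 17050; cumulative 24310
((W₁ (W₂ (W₃ W₄))) W₅): 62×5 by 5×3 → 62×3, cost 62·5·3 = 930; cumulative 25240
Total: 25240 scalar multiplications.

25240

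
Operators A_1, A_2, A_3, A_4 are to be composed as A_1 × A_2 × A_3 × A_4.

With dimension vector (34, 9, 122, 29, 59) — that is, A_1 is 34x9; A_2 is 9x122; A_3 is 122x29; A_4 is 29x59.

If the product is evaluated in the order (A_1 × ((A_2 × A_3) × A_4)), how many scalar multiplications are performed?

65295

(A_2 × A_3): 9×122 by 122×29 → 9×29, cost 9·122·29 = 31842
((A_2 × A_3) × A_4): 9×29 by 29×59 → 9×59, cost 9·29·59 = 15399; cumulative 47241
(A_1 × ((A_2 × A_3) × A_4)): 34×9 by 9×59 → 34×59, cost 34·9·59 = 18054; cumulative 65295
Total: 65295 scalar multiplications.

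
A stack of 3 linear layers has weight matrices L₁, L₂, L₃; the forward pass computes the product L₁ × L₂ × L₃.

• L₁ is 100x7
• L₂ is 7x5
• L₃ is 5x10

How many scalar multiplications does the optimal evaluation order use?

Order (L₁ × (L₂ × L₃)): (L₂ × L₃): 7×5 by 5×10 → 7×10, cost 7·5·10 = 350; (L₁ × (L₂ × L₃)): 100×7 by 7×10 → 100×10, cost 100·7·10 = 7000; cumulative 7350. Total 7350.
Order ((L₁ × L₂) × L₃): (L₁ × L₂): 100×7 by 7×5 → 100×5, cost 100·7·5 = 3500; ((L₁ × L₂) × L₃): 100×5 by 5×10 → 100×10, cost 100·5·10 = 5000; cumulative 8500. Total 8500.
Minimum: 7350.

7350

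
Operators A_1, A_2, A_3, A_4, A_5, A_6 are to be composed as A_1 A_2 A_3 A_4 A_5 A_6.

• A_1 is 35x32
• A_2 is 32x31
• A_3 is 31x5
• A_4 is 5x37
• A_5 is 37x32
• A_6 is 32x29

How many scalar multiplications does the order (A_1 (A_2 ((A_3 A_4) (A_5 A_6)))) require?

134582

(A_3 A_4): 31×5 by 5×37 → 31×37, cost 31·5·37 = 5735
(A_5 A_6): 37×32 by 32×29 → 37×29, cost 37·32·29 = 34336
((A_3 A_4) (A_5 A_6)): 31×37 by 37×29 → 31×29, cost 31·37·29 = 33263; cumulative 73334
(A_2 ((A_3 A_4) (A_5 A_6))): 32×31 by 31×29 → 32×29, cost 32·31·29 = 28768; cumulative 102102
(A_1 (A_2 ((A_3 A_4) (A_5 A_6)))): 35×32 by 32×29 → 35×29, cost 35·32·29 = 32480; cumulative 134582
Total: 134582 scalar multiplications.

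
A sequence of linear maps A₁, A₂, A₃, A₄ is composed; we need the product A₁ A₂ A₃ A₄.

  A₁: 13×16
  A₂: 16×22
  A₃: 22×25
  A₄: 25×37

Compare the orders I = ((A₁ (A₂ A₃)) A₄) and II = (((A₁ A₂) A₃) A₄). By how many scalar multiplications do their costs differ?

2274

Order I = ((A₁ (A₂ A₃)) A₄): (A₂ A₃): 16×22 by 22×25 → 16×25, cost 16·22·25 = 8800; (A₁ (A₂ A₃)): 13×16 by 16×25 → 13×25, cost 13·16·25 = 5200; cumulative 14000; ((A₁ (A₂ A₃)) A₄): 13×25 by 25×37 → 13×37, cost 13·25·37 = 12025; cumulative 26025. Total 26025.
Order II = (((A₁ A₂) A₃) A₄): (A₁ A₂): 13×16 by 16×22 → 13×22, cost 13·16·22 = 4576; ((A₁ A₂) A₃): 13×22 by 22×25 → 13×25, cost 13·22·25 = 7150; cumulative 11726; (((A₁ A₂) A₃) A₄): 13×25 by 25×37 → 13×37, cost 13·25·37 = 12025; cumulative 23751. Total 23751.
Difference: |26025 − 23751| = 2274.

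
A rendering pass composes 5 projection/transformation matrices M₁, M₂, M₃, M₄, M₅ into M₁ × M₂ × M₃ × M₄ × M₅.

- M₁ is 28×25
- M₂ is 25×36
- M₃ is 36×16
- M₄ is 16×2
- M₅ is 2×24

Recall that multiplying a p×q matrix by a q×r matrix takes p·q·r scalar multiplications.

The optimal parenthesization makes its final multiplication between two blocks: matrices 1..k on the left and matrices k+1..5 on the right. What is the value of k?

Adjacent pairs: M₁M₂ = 28·25·36 = 25200; M₂M₃ = 25·36·16 = 14400; M₃M₄ = 36·16·2 = 1152; M₄M₅ = 16·2·24 = 768.
Length 3: M₁..M₃: k=1: 0+14400+28·25·16=25600; k=2: 25200+0+28·36·16=41328 → min 25600 | M₂..M₄: k=2: 0+1152+25·36·2=2952; k=3: 14400+0+25·16·2=15200 → min 2952 | M₃..M₅: k=3: 0+768+36·16·24=14592; k=4: 1152+0+36·2·24=2880 → min 2880.
Length 4: M₁..M₄: k=1: 0+2952+28·25·2=4352; k=2: 25200+1152+28·36·2=28368; k=3: 25600+0+28·16·2=26496 → min 4352 | M₂..M₅: k=2: 0+2880+25·36·24=24480; k=3: 14400+768+25·16·24=24768; k=4: 2952+0+25·2·24=4152 → min 4152.
Top-level splits: k=1: (M₁..M₁)·(M₂..M₅) → 0+4152+28·25·24 = 20952; k=2: (M₁..M₂)·(M₃..M₅) → 25200+2880+28·36·24 = 52272; k=3: (M₁..M₃)·(M₄..M₅) → 25600+768+28·16·24 = 37120; k=4: (M₁..M₄)·(M₅..M₅) → 4352+0+28·2·24 = 5696.
Best split is after M₄, i.e. k = 4.

4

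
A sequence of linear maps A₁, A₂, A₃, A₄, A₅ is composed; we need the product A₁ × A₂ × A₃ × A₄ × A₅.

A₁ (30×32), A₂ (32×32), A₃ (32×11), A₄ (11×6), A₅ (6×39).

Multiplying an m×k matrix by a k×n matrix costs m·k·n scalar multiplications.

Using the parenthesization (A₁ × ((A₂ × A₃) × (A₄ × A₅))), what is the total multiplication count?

65006

(A₂ × A₃): 32×32 by 32×11 → 32×11, cost 32·32·11 = 11264
(A₄ × A₅): 11×6 by 6×39 → 11×39, cost 11·6·39 = 2574
((A₂ × A₃) × (A₄ × A₅)): 32×11 by 11×39 → 32×39, cost 32·11·39 = 13728; cumulative 27566
(A₁ × ((A₂ × A₃) × (A₄ × A₅))): 30×32 by 32×39 → 30×39, cost 30·32·39 = 37440; cumulative 65006
Total: 65006 scalar multiplications.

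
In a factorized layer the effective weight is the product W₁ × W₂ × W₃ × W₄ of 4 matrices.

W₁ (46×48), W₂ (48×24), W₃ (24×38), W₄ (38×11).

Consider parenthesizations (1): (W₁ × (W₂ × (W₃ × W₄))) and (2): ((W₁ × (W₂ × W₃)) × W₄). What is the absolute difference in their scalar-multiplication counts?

99916

Order (1) = (W₁ × (W₂ × (W₃ × W₄))): (W₃ × W₄): 24×38 by 38×11 → 24×11, cost 24·38·11 = 10032; (W₂ × (W₃ × W₄)): 48×24 by 24×11 → 48×11, cost 48·24·11 = 12672; cumulative 22704; (W₁ × (W₂ × (W₃ × W₄))): 46×48 by 48×11 → 46×11, cost 46·48·11 = 24288; cumulative 46992. Total 46992.
Order (2) = ((W₁ × (W₂ × W₃)) × W₄): (W₂ × W₃): 48×24 by 24×38 → 48×38, cost 48·24·38 = 43776; (W₁ × (W₂ × W₃)): 46×48 by 48×38 → 46×38, cost 46·48·38 = 83904; cumulative 127680; ((W₁ × (W₂ × W₃)) × W₄): 46×38 by 38×11 → 46×11, cost 46·38·11 = 19228; cumulative 146908. Total 146908.
Difference: |46992 − 146908| = 99916.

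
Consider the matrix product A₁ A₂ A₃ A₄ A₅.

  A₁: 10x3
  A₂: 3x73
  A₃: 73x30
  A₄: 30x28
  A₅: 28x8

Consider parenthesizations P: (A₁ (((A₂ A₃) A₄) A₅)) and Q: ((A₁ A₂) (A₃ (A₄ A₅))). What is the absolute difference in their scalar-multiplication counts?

22268

Order P = (A₁ (((A₂ A₃) A₄) A₅)): (A₂ A₃): 3×73 by 73×30 → 3×30, cost 3·73·30 = 6570; ((A₂ A₃) A₄): 3×30 by 30×28 → 3×28, cost 3·30·28 = 2520; cumulative 9090; (((A₂ A₃) A₄) A₅): 3×28 by 28×8 → 3×8, cost 3·28·8 = 672; cumulative 9762; (A₁ (((A₂ A₃) A₄) A₅)): 10×3 by 3×8 → 10×8, cost 10·3·8 = 240; cumulative 10002. Total 10002.
Order Q = ((A₁ A₂) (A₃ (A₄ A₅))): (A₁ A₂): 10×3 by 3×73 → 10×73, cost 10·3·73 = 2190; (A₄ A₅): 30×28 by 28×8 → 30×8, cost 30·28·8 = 6720; (A₃ (A₄ A₅)): 73×30 by 30×8 → 73×8, cost 73·30·8 = 17520; cumulative 24240; ((A₁ A₂) (A₃ (A₄ A₅))): 10×73 by 73×8 → 10×8, cost 10·73·8 = 5840; cumulative 32270. Total 32270.
Difference: |10002 − 32270| = 22268.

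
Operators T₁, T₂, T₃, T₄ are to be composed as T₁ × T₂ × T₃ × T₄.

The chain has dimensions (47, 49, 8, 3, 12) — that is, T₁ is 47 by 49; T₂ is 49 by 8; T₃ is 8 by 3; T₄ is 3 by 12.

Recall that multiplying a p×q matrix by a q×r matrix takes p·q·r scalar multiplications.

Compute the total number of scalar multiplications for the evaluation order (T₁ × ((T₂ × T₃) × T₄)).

(T₂ × T₃): 49×8 by 8×3 → 49×3, cost 49·8·3 = 1176
((T₂ × T₃) × T₄): 49×3 by 3×12 → 49×12, cost 49·3·12 = 1764; cumulative 2940
(T₁ × ((T₂ × T₃) × T₄)): 47×49 by 49×12 → 47×12, cost 47·49·12 = 27636; cumulative 30576
Total: 30576 scalar multiplications.

30576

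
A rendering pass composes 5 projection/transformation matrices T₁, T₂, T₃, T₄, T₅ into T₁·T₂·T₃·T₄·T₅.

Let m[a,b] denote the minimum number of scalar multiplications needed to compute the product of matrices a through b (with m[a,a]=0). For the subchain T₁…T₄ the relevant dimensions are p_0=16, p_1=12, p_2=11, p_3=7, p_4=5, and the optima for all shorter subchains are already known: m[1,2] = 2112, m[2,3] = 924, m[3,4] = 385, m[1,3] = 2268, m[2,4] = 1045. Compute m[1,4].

2005

m[1,4] = min over k∈[1,3] of m[1,k]+m[k+1,4]+p_{0}·p_k·p_{4}.
k=1: 0 + 1045 + 16·12·5 = 2005; k=2: 2112 + 385 + 16·11·5 = 3377; k=3: 2268 + 0 + 16·7·5 = 2828.
Minimum: 2005 at k=1.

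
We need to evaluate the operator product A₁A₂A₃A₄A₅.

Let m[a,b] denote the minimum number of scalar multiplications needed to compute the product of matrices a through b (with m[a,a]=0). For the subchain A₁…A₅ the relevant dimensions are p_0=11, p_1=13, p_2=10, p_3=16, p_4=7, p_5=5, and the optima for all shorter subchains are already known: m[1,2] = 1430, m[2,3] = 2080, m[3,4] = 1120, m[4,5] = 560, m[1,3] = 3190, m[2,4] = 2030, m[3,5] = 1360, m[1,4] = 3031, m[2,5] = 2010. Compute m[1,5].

2725

m[1,5] = min over k∈[1,4] of m[1,k]+m[k+1,5]+p_{0}·p_k·p_{5}.
k=1: 0 + 2010 + 11·13·5 = 2725; k=2: 1430 + 1360 + 11·10·5 = 3340; k=3: 3190 + 560 + 11·16·5 = 4630; k=4: 3031 + 0 + 11·7·5 = 3416.
Minimum: 2725 at k=1.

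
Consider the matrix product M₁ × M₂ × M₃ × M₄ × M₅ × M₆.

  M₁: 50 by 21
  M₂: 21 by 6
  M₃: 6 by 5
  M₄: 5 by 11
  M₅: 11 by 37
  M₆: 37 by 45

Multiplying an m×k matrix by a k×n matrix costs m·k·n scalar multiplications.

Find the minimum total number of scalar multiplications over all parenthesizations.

27490

Adjacent pairs: M₁M₂ = 50·21·6 = 6300; M₂M₃ = 21·6·5 = 630; M₃M₄ = 6·5·11 = 330; M₄M₅ = 5·11·37 = 2035; M₅M₆ = 11·37·45 = 18315.
Length 3: M₁..M₃: k=1: 0+630+50·21·5=5880; k=2: 6300+0+50·6·5=7800 → min 5880 | M₂..M₄: k=2: 0+330+21·6·11=1716; k=3: 630+0+21·5·11=1785 → min 1716 | M₃..M₅: k=3: 0+2035+6·5·37=3145; k=4: 330+0+6·11·37=2772 → min 2772 | M₄..M₆: k=4: 0+18315+5·11·45=20790; k=5: 2035+0+5·37·45=10360 → min 10360.
Length 4: M₁..M₄: k=1: 0+1716+50·21·11=13266; k=2: 6300+330+50·6·11=9930; k=3: 5880+0+50·5·11=8630 → min 8630 | M₂..M₅: k=2: 0+2772+21·6·37=7434; k=3: 630+2035+21·5·37=6550; k=4: 1716+0+21·11·37=10263 → min 6550 | M₃..M₆: k=3: 0+10360+6·5·45=11710; k=4: 330+18315+6·11·45=21615; k=5: 2772+0+6·37·45=12762 → min 11710.
Length 5: M₁..M₅: k=1: 0+6550+50·21·37=45400; k=2: 6300+2772+50·6·37=20172; k=3: 5880+2035+50·5·37=17165; k=4: 8630+0+50·11·37=28980 → min 17165 | M₂..M₆: k=2: 0+11710+21·6·45=17380; k=3: 630+10360+21·5·45=15715; k=4: 1716+18315+21·11·45=30426; k=5: 6550+0+21·37·45=41515 → min 15715.
Length 6: M₁..M₆: k=1: 0+15715+50·21·45=62965; k=2: 6300+11710+50·6·45=31510; k=3: 5880+10360+50·5·45=27490; k=4: 8630+18315+50·11·45=51695; k=5: 17165+0+50·37·45=100415 → min 27490.
Optimal order: ((M₁ × (M₂ × M₃)) × ((M₄ × M₅) × M₆)) with cost 27490.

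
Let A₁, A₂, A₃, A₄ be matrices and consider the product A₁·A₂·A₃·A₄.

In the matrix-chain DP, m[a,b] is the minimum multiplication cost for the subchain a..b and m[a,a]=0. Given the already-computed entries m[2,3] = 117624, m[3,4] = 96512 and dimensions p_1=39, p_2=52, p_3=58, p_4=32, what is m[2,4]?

m[2,4] = min over k∈[2,3] of m[2,k]+m[k+1,4]+p_{1}·p_k·p_{4}.
k=2: 0 + 96512 + 39·52·32 = 161408; k=3: 117624 + 0 + 39·58·32 = 190008.
Minimum: 161408 at k=2.

161408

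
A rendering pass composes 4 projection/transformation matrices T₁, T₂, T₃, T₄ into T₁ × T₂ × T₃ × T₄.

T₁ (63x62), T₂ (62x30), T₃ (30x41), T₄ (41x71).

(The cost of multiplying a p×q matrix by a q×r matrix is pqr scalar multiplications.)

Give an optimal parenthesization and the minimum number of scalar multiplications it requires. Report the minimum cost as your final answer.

338700

Adjacent pairs: T₁T₂ = 63·62·30 = 117180; T₂T₃ = 62·30·41 = 76260; T₃T₄ = 30·41·71 = 87330.
Length 3: T₁..T₃: k=1: 0+76260+63·62·41=236406; k=2: 117180+0+63·30·41=194670 → min 194670 | T₂..T₄: k=2: 0+87330+62·30·71=219390; k=3: 76260+0+62·41·71=256742 → min 219390.
Length 4: T₁..T₄: k=1: 0+219390+63·62·71=496716; k=2: 117180+87330+63·30·71=338700; k=3: 194670+0+63·41·71=378063 → min 338700.
Optimal parenthesization: ((T₁ × T₂) × (T₃ × T₄)) with cost 338700.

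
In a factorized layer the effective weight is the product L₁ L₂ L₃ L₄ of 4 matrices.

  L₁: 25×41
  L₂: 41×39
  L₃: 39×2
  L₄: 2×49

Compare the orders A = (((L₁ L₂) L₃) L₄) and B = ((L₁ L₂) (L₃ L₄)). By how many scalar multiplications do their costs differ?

Order A = (((L₁ L₂) L₃) L₄): (L₁ L₂): 25×41 by 41×39 → 25×39, cost 25·41·39 = 39975; ((L₁ L₂) L₃): 25×39 by 39×2 → 25×2, cost 25·39·2 = 1950; cumulative 41925; (((L₁ L₂) L₃) L₄): 25×2 by 2×49 → 25×49, cost 25·2·49 = 2450; cumulative 44375. Total 44375.
Order B = ((L₁ L₂) (L₃ L₄)): (L₁ L₂): 25×41 by 41×39 → 25×39, cost 25·41·39 = 39975; (L₃ L₄): 39×2 by 2×49 → 39×49, cost 39·2·49 = 3822; ((L₁ L₂) (L₃ L₄)): 25×39 by 39×49 → 25×49, cost 25·39·49 = 47775; cumulative 91572. Total 91572.
Difference: |44375 − 91572| = 47197.

47197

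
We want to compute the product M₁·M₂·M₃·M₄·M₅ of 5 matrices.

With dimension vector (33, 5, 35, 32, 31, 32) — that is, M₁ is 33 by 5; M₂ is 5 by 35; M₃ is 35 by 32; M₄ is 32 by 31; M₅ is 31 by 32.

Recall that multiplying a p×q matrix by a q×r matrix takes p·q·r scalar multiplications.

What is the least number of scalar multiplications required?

20800

Adjacent pairs: M₁M₂ = 33·5·35 = 5775; M₂M₃ = 5·35·32 = 5600; M₃M₄ = 35·32·31 = 34720; M₄M₅ = 32·31·32 = 31744.
Length 3: M₁..M₃: k=1: 0+5600+33·5·32=10880; k=2: 5775+0+33·35·32=42735 → min 10880 | M₂..M₄: k=2: 0+34720+5·35·31=40145; k=3: 5600+0+5·32·31=10560 → min 10560 | M₃..M₅: k=3: 0+31744+35·32·32=67584; k=4: 34720+0+35·31·32=69440 → min 67584.
Length 4: M₁..M₄: k=1: 0+10560+33·5·31=15675; k=2: 5775+34720+33·35·31=76300; k=3: 10880+0+33·32·31=43616 → min 15675 | M₂..M₅: k=2: 0+67584+5·35·32=73184; k=3: 5600+31744+5·32·32=42464; k=4: 10560+0+5·31·32=15520 → min 15520.
Length 5: M₁..M₅: k=1: 0+15520+33·5·32=20800; k=2: 5775+67584+33·35·32=110319; k=3: 10880+31744+33·32·32=76416; k=4: 15675+0+33·31·32=48411 → min 20800.
Optimal order: (M₁·(((M₂·M₃)·M₄)·M₅)) with cost 20800.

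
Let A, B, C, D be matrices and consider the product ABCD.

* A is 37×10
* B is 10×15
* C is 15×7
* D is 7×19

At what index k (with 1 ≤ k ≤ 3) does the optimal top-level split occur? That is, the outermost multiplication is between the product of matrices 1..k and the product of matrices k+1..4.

Adjacent pairs: AB = 37·10·15 = 5550; BC = 10·15·7 = 1050; CD = 15·7·19 = 1995.
Length 3: A..C: k=1: 0+1050+37·10·7=3640; k=2: 5550+0+37·15·7=9435 → min 3640 | B..D: k=2: 0+1995+10·15·19=4845; k=3: 1050+0+10·7·19=2380 → min 2380.
Top-level splits: k=1: (A..A)·(B..D) → 0+2380+37·10·19 = 9410; k=2: (A..B)·(C..D) → 5550+1995+37·15·19 = 18090; k=3: (A..C)·(D..D) → 3640+0+37·7·19 = 8561.
Best split is after C, i.e. k = 3.

3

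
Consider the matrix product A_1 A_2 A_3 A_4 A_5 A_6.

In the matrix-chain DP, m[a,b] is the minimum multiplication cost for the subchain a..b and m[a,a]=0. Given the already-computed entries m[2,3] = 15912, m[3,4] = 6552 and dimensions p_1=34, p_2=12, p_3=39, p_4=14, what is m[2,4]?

12264

m[2,4] = min over k∈[2,3] of m[2,k]+m[k+1,4]+p_{1}·p_k·p_{4}.
k=2: 0 + 6552 + 34·12·14 = 12264; k=3: 15912 + 0 + 34·39·14 = 34476.
Minimum: 12264 at k=2.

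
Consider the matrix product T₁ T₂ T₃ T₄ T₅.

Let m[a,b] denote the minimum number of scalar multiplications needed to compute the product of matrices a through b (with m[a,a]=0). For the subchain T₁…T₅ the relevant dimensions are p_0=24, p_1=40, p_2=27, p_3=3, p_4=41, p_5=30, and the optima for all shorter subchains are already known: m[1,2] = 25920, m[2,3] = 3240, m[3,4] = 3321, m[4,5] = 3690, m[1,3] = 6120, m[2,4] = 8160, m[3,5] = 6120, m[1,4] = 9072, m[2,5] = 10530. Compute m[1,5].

m[1,5] = min over k∈[1,4] of m[1,k]+m[k+1,5]+p_{0}·p_k·p_{5}.
k=1: 0 + 10530 + 24·40·30 = 39330; k=2: 25920 + 6120 + 24·27·30 = 51480; k=3: 6120 + 3690 + 24·3·30 = 11970; k=4: 9072 + 0 + 24·41·30 = 38592.
Minimum: 11970 at k=3.

11970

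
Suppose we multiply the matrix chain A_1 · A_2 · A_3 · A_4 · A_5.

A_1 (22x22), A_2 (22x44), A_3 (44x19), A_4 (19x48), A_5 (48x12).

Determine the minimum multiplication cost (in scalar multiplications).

38400

Adjacent pairs: A_1A_2 = 22·22·44 = 21296; A_2A_3 = 22·44·19 = 18392; A_3A_4 = 44·19·48 = 40128; A_4A_5 = 19·48·12 = 10944.
Length 3: A_1..A_3: k=1: 0+18392+22·22·19=27588; k=2: 21296+0+22·44·19=39688 → min 27588 | A_2..A_4: k=2: 0+40128+22·44·48=86592; k=3: 18392+0+22·19·48=38456 → min 38456 | A_3..A_5: k=3: 0+10944+44·19·12=20976; k=4: 40128+0+44·48·12=65472 → min 20976.
Length 4: A_1..A_4: k=1: 0+38456+22·22·48=61688; k=2: 21296+40128+22·44·48=107888; k=3: 27588+0+22·19·48=47652 → min 47652 | A_2..A_5: k=2: 0+20976+22·44·12=32592; k=3: 18392+10944+22·19·12=34352; k=4: 38456+0+22·48·12=51128 → min 32592.
Length 5: A_1..A_5: k=1: 0+32592+22·22·12=38400; k=2: 21296+20976+22·44·12=53888; k=3: 27588+10944+22·19·12=43548; k=4: 47652+0+22·48·12=60324 → min 38400.
Optimal order: (A_1 · (A_2 · (A_3 · (A_4 · A_5)))) with cost 38400.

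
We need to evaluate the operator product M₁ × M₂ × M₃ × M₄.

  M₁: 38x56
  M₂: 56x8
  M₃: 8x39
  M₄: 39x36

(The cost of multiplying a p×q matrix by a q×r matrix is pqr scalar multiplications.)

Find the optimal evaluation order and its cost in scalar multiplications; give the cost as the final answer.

39200

Adjacent pairs: M₁M₂ = 38·56·8 = 17024; M₂M₃ = 56·8·39 = 17472; M₃M₄ = 8·39·36 = 11232.
Length 3: M₁..M₃: k=1: 0+17472+38·56·39=100464; k=2: 17024+0+38·8·39=28880 → min 28880 | M₂..M₄: k=2: 0+11232+56·8·36=27360; k=3: 17472+0+56·39·36=96096 → min 27360.
Length 4: M₁..M₄: k=1: 0+27360+38·56·36=103968; k=2: 17024+11232+38·8·36=39200; k=3: 28880+0+38·39·36=82232 → min 39200.
Optimal parenthesization: ((M₁ × M₂) × (M₃ × M₄)) with cost 39200.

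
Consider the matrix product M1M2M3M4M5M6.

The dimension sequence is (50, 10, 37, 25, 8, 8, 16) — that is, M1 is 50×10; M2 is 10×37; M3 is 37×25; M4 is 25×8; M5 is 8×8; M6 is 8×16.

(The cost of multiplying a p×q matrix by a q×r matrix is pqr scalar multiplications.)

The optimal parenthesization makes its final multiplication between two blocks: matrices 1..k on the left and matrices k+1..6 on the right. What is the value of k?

Adjacent pairs: M1M2 = 50·10·37 = 18500; M2M3 = 10·37·25 = 9250; M3M4 = 37·25·8 = 7400; M4M5 = 25·8·8 = 1600; M5M6 = 8·8·16 = 1024.
Length 3: M1..M3: k=1: 0+9250+50·10·25=21750; k=2: 18500+0+50·37·25=64750 → min 21750 | M2..M4: k=2: 0+7400+10·37·8=10360; k=3: 9250+0+10·25·8=11250 → min 10360 | M3..M5: k=3: 0+1600+37·25·8=9000; k=4: 7400+0+37·8·8=9768 → min 9000 | M4..M6: k=4: 0+1024+25·8·16=4224; k=5: 1600+0+25·8·16=4800 → min 4224.
Length 4: M1..M4: k=1: 0+10360+50·10·8=14360; k=2: 18500+7400+50·37·8=40700; k=3: 21750+0+50·25·8=31750 → min 14360 | M2..M5: k=2: 0+9000+10·37·8=11960; k=3: 9250+1600+10·25·8=12850; k=4: 10360+0+10·8·8=11000 → min 11000 | M3..M6: k=3: 0+4224+37·25·16=19024; k=4: 7400+1024+37·8·16=13160; k=5: 9000+0+37·8·16=13736 → min 13160.
Length 5: M1..M5: k=1: 0+11000+50·10·8=15000; k=2: 18500+9000+50·37·8=42300; k=3: 21750+1600+50·25·8=33350; k=4: 14360+0+50·8·8=17560 → min 15000 | M2..M6: k=2: 0+13160+10·37·16=19080; k=3: 9250+4224+10·25·16=17474; k=4: 10360+1024+10·8·16=12664; k=5: 11000+0+10·8·16=12280 → min 12280.
Top-level splits: k=1: (M1..M1)·(M2..M6) → 0+12280+50·10·16 = 20280; k=2: (M1..M2)·(M3..M6) → 18500+13160+50·37·16 = 61260; k=3: (M1..M3)·(M4..M6) → 21750+4224+50·25·16 = 45974; k=4: (M1..M4)·(M5..M6) → 14360+1024+50·8·16 = 21784; k=5: (M1..M5)·(M6..M6) → 15000+0+50·8·16 = 21400.
Best split is after M1, i.e. k = 1.

1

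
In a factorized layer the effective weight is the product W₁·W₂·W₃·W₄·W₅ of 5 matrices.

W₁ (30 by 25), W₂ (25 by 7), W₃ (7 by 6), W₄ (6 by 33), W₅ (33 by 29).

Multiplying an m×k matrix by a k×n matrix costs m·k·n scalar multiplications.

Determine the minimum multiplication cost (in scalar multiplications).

16512

Adjacent pairs: W₁W₂ = 30·25·7 = 5250; W₂W₃ = 25·7·6 = 1050; W₃W₄ = 7·6·33 = 1386; W₄W₅ = 6·33·29 = 5742.
Length 3: W₁..W₃: k=1: 0+1050+30·25·6=5550; k=2: 5250+0+30·7·6=6510 → min 5550 | W₂..W₄: k=2: 0+1386+25·7·33=7161; k=3: 1050+0+25·6·33=6000 → min 6000 | W₃..W₅: k=3: 0+5742+7·6·29=6960; k=4: 1386+0+7·33·29=8085 → min 6960.
Length 4: W₁..W₄: k=1: 0+6000+30·25·33=30750; k=2: 5250+1386+30·7·33=13566; k=3: 5550+0+30·6·33=11490 → min 11490 | W₂..W₅: k=2: 0+6960+25·7·29=12035; k=3: 1050+5742+25·6·29=11142; k=4: 6000+0+25·33·29=29925 → min 11142.
Length 5: W₁..W₅: k=1: 0+11142+30·25·29=32892; k=2: 5250+6960+30·7·29=18300; k=3: 5550+5742+30·6·29=16512; k=4: 11490+0+30·33·29=40200 → min 16512.
Optimal order: ((W₁·(W₂·W₃))·(W₄·W₅)) with cost 16512.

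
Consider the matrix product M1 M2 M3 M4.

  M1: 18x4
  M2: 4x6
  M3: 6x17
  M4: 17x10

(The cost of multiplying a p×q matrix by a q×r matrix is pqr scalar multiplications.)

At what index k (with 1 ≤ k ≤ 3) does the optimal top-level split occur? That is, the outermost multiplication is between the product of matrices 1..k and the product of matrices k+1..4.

1

Adjacent pairs: M1M2 = 18·4·6 = 432; M2M3 = 4·6·17 = 408; M3M4 = 6·17·10 = 1020.
Length 3: M1..M3: k=1: 0+408+18·4·17=1632; k=2: 432+0+18·6·17=2268 → min 1632 | M2..M4: k=2: 0+1020+4·6·10=1260; k=3: 408+0+4·17·10=1088 → min 1088.
Top-level splits: k=1: (M1..M1)·(M2..M4) → 0+1088+18·4·10 = 1808; k=2: (M1..M2)·(M3..M4) → 432+1020+18·6·10 = 2532; k=3: (M1..M3)·(M4..M4) → 1632+0+18·17·10 = 4692.
Best split is after M1, i.e. k = 1.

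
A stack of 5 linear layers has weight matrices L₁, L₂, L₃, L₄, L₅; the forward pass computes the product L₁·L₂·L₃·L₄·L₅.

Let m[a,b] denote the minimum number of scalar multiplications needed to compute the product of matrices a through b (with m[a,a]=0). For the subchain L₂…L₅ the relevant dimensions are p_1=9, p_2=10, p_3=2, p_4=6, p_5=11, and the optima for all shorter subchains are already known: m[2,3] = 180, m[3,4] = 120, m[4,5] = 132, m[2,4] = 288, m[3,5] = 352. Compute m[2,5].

m[2,5] = min over k∈[2,4] of m[2,k]+m[k+1,5]+p_{1}·p_k·p_{5}.
k=2: 0 + 352 + 9·10·11 = 1342; k=3: 180 + 132 + 9·2·11 = 510; k=4: 288 + 0 + 9·6·11 = 882.
Minimum: 510 at k=3.

510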